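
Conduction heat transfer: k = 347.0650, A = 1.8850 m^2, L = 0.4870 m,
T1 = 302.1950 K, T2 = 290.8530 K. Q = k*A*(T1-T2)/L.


dT = 11.3420 K
Q = 347.0650 * 1.8850 * 11.3420 / 0.4870 = 15236.4172 W

15236.4172 W


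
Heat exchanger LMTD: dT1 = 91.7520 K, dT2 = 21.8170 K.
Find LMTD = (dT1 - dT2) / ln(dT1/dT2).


dT1/dT2 = 4.2055
ln(dT1/dT2) = 1.4364
LMTD = 69.9350 / 1.4364 = 48.6877 K

48.6877 K


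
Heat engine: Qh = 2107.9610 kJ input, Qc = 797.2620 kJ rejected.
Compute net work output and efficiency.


W = 2107.9610 - 797.2620 = 1310.6990 kJ
eta = 1310.6990 / 2107.9610 = 0.6218 = 62.1785%

W = 1310.6990 kJ, eta = 62.1785%


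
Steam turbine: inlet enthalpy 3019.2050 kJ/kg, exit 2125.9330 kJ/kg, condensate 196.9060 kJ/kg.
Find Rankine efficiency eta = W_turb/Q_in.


W = 893.2720 kJ/kg
Q_in = 2822.2990 kJ/kg
eta = 0.3165 = 31.6505%

eta = 31.6505%


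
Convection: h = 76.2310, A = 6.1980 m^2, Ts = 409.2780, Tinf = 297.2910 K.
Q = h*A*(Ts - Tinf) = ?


dT = 111.9870 K
Q = 76.2310 * 6.1980 * 111.9870 = 52911.5884 W

52911.5884 W


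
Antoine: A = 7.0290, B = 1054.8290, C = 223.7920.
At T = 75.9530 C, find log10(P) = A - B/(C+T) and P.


C+T = 299.7450
B/(C+T) = 3.5191
log10(P) = 7.0290 - 3.5191 = 3.5099
P = 10^3.5099 = 3235.2818 mmHg

3235.2818 mmHg


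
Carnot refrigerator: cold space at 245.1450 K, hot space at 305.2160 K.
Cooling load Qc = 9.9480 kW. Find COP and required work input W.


COP = 245.1450 / 60.0710 = 4.0809
W = 9.9480 / 4.0809 = 2.4377 kW

COP = 4.0809, W = 2.4377 kW


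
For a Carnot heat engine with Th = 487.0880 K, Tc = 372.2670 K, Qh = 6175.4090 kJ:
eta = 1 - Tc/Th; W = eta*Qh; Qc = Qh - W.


eta = 1 - 372.2670/487.0880 = 0.2357
W = 0.2357 * 6175.4090 = 1455.7259 kJ
Qc = 6175.4090 - 1455.7259 = 4719.6831 kJ

eta = 23.5729%, W = 1455.7259 kJ, Qc = 4719.6831 kJ


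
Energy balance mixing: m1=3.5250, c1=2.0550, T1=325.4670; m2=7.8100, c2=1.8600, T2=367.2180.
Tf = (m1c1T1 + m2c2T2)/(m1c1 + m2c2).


num = 7692.0713
den = 21.7705
Tf = 353.3258 K

353.3258 K


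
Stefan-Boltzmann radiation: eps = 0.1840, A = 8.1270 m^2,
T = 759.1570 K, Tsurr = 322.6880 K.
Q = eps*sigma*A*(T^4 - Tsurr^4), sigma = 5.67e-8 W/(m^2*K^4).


T^4 = 3.3214e+11
Tsurr^4 = 1.0843e+10
Q = 0.1840 * 5.67e-8 * 8.1270 * 3.2130e+11 = 27242.3034 W

27242.3034 W


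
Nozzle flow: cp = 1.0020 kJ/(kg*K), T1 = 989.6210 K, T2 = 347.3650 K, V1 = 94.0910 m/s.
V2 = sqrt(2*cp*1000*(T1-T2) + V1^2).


dT = 642.2560 K
2*cp*1000*dT = 1287081.0240
V1^2 = 8853.1163
V2 = sqrt(1295934.1403) = 1138.3910 m/s

1138.3910 m/s


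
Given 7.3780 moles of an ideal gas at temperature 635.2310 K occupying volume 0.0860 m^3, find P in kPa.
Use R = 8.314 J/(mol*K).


P = nRT/V = 7.3780 * 8.314 * 635.2310 / 0.0860
= 38965.5091 / 0.0860 = 453087.3153 Pa = 453.0873 kPa

453.0873 kPa


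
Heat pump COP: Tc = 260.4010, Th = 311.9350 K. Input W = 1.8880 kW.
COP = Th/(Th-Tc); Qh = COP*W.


COP = 311.9350 / 51.5340 = 6.0530
Qh = 6.0530 * 1.8880 = 11.4281 kW

COP = 6.0530, Qh = 11.4281 kW


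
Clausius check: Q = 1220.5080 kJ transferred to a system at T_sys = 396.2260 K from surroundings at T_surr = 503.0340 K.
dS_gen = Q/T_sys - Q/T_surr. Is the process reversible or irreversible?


dS_sys = 1220.5080/396.2260 = 3.0803 kJ/K
dS_surr = -1220.5080/503.0340 = -2.4263 kJ/K
dS_gen = 3.0803 - 2.4263 = 0.6540 kJ/K (irreversible)

dS_gen = 0.6540 kJ/K, irreversible


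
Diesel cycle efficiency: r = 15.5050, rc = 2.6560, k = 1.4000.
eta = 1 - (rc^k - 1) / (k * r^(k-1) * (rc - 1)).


r^(k-1) = 2.9936
rc^k = 3.9257
eta = 0.5784 = 57.8444%

57.8444%


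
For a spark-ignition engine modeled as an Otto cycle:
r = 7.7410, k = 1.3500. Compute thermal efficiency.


r^(k-1) = 2.0468
eta = 1 - 1/2.0468 = 0.5114 = 51.1436%

51.1436%


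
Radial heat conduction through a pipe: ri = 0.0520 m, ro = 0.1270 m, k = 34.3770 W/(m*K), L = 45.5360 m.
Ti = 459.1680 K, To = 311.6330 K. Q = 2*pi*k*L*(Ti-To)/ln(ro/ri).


dT = 147.5350 K
ln(ro/ri) = 0.8929
Q = 2*pi*34.3770*45.5360*147.5350 / 0.8929 = 1625076.7090 W

1625076.7090 W


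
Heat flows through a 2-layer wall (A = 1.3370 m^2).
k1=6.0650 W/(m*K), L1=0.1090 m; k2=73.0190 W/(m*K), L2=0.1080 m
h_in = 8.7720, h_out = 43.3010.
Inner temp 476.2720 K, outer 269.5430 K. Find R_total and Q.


R_conv_in = 1/(8.7720*1.3370) = 0.0853
R_1 = 0.1090/(6.0650*1.3370) = 0.0134
R_2 = 0.1080/(73.0190*1.3370) = 0.0011
R_conv_out = 1/(43.3010*1.3370) = 0.0173
R_total = 0.1171 K/W
Q = 206.7290 / 0.1171 = 1765.6134 W

R_total = 0.1171 K/W, Q = 1765.6134 W


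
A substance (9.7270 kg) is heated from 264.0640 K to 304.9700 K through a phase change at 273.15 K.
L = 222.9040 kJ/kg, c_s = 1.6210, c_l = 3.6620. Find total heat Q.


Q1 (sensible, solid) = 9.7270 * 1.6210 * 9.0860 = 143.2632 kJ
Q2 (latent) = 9.7270 * 222.9040 = 2168.1872 kJ
Q3 (sensible, liquid) = 9.7270 * 3.6620 * 31.8200 = 1133.4371 kJ
Q_total = 3444.8875 kJ

3444.8875 kJ


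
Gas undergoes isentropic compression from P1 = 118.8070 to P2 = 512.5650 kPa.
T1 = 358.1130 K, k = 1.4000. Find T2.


(k-1)/k = 0.2857
(P2/P1)^exp = 1.5185
T2 = 358.1130 * 1.5185 = 543.7785 K

543.7785 K


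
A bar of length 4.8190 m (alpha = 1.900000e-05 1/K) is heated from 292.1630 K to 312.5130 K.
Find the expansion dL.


dT = 20.3500 K
dL = 1.900000e-05 * 4.8190 * 20.3500 = 0.001863 m
L_final = 4.820863 m

dL = 0.001863 m


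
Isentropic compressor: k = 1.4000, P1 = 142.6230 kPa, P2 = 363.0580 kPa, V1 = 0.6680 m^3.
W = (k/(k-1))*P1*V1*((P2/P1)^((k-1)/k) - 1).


(k-1)/k = 0.2857
(P2/P1)^exp = 1.3060
W = 3.5000 * 142.6230 * 0.6680 * (1.3060 - 1) = 102.0323 kJ

102.0323 kJ


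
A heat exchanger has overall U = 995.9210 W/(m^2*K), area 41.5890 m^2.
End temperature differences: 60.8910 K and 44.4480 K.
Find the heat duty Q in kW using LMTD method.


LMTD = 52.2389 K
Q = 995.9210 * 41.5890 * 52.2389 = 2163701.8588 W = 2163.7019 kW

2163.7019 kW


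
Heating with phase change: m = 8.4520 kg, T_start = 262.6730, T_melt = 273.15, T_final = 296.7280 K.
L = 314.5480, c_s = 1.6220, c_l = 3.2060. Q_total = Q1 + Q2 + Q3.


Q1 (sensible, solid) = 8.4520 * 1.6220 * 10.4770 = 143.6307 kJ
Q2 (latent) = 8.4520 * 314.5480 = 2658.5597 kJ
Q3 (sensible, liquid) = 8.4520 * 3.2060 * 23.5780 = 638.8957 kJ
Q_total = 3441.0861 kJ

3441.0861 kJ


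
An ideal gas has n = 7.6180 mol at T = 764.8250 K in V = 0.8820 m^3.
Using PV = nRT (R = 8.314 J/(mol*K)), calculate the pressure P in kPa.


P = nRT/V = 7.6180 * 8.314 * 764.8250 / 0.8820
= 48440.9960 / 0.8820 = 54921.7641 Pa = 54.9218 kPa

54.9218 kPa


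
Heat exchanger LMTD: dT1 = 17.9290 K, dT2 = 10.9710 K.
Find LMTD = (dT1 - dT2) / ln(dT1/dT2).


dT1/dT2 = 1.6342
ln(dT1/dT2) = 0.4912
LMTD = 6.9580 / 0.4912 = 14.1663 K

14.1663 K


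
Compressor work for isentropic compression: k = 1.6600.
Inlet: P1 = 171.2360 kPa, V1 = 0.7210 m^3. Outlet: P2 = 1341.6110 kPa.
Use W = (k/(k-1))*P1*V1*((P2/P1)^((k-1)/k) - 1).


(k-1)/k = 0.3976
(P2/P1)^exp = 2.2670
W = 2.5152 * 171.2360 * 0.7210 * (2.2670 - 1) = 393.4443 kJ

393.4443 kJ


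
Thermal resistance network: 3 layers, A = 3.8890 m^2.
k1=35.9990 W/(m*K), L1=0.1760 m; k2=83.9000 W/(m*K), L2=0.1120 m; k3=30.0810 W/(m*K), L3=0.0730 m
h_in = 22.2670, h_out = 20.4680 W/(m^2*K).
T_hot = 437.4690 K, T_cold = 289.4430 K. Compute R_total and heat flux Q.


R_conv_in = 1/(22.2670*3.8890) = 0.0115
R_1 = 0.1760/(35.9990*3.8890) = 0.0013
R_2 = 0.1120/(83.9000*3.8890) = 0.0003
R_3 = 0.0730/(30.0810*3.8890) = 0.0006
R_conv_out = 1/(20.4680*3.8890) = 0.0126
R_total = 0.0263 K/W
Q = 148.0260 / 0.0263 = 5620.8753 W

R_total = 0.0263 K/W, Q = 5620.8753 W


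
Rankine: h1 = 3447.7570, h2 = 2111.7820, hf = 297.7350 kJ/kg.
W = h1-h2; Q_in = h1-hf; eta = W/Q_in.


W = 1335.9750 kJ/kg
Q_in = 3150.0220 kJ/kg
eta = 0.4241 = 42.4116%

eta = 42.4116%


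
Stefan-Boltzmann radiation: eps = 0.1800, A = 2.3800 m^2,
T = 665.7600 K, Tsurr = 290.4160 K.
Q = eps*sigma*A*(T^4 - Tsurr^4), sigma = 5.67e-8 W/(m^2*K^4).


T^4 = 1.9646e+11
Tsurr^4 = 7.1135e+09
Q = 0.1800 * 5.67e-8 * 2.3800 * 1.8935e+11 = 4599.2432 W

4599.2432 W


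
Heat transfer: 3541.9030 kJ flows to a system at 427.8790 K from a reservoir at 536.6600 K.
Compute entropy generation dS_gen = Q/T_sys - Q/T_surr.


dS_sys = 3541.9030/427.8790 = 8.2778 kJ/K
dS_surr = -3541.9030/536.6600 = -6.5999 kJ/K
dS_gen = 8.2778 - 6.5999 = 1.6779 kJ/K (irreversible)

dS_gen = 1.6779 kJ/K, irreversible


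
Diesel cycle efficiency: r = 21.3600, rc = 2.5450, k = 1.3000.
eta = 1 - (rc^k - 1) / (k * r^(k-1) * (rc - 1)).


r^(k-1) = 2.5054
rc^k = 3.3682
eta = 0.5294 = 52.9390%

52.9390%


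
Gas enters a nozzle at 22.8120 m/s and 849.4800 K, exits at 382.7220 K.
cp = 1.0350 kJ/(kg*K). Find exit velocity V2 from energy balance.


dT = 466.7580 K
2*cp*1000*dT = 966189.0600
V1^2 = 520.3873
V2 = sqrt(966709.4473) = 983.2138 m/s

983.2138 m/s


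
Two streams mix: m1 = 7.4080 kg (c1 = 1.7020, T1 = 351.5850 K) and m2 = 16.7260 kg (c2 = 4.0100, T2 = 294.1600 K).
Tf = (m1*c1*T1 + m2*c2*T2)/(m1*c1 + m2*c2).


num = 24162.6118
den = 79.6797
Tf = 303.2469 K

303.2469 K


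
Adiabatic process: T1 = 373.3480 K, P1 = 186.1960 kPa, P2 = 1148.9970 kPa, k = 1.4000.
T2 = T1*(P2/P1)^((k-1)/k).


(k-1)/k = 0.2857
(P2/P1)^exp = 1.6820
T2 = 373.3480 * 1.6820 = 627.9538 K

627.9538 K


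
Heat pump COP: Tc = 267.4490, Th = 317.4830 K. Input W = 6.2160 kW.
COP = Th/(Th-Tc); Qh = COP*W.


COP = 317.4830 / 50.0340 = 6.3453
Qh = 6.3453 * 6.2160 = 39.4427 kW

COP = 6.3453, Qh = 39.4427 kW


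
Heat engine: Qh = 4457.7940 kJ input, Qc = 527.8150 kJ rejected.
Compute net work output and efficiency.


W = 4457.7940 - 527.8150 = 3929.9790 kJ
eta = 3929.9790 / 4457.7940 = 0.8816 = 88.1597%

W = 3929.9790 kJ, eta = 88.1597%


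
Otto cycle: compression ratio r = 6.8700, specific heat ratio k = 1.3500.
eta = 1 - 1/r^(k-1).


r^(k-1) = 1.9631
eta = 1 - 1/1.9631 = 0.4906 = 49.0593%

49.0593%


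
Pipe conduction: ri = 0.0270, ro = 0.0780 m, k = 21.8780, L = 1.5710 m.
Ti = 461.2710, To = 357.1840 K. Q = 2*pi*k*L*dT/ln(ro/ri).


dT = 104.0870 K
ln(ro/ri) = 1.0609
Q = 2*pi*21.8780*1.5710*104.0870 / 1.0609 = 21188.3526 W

21188.3526 W


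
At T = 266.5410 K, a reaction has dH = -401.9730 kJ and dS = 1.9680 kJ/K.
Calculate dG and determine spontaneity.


T*dS = 266.5410 * 1.9680 = 524.5527 kJ
dG = -401.9730 - 524.5527 = -926.5257 kJ (spontaneous)

dG = -926.5257 kJ, spontaneous


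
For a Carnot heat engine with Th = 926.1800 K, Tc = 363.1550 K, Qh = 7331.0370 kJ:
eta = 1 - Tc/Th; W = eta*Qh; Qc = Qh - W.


eta = 1 - 363.1550/926.1800 = 0.6079
W = 0.6079 * 7331.0370 = 4456.5388 kJ
Qc = 7331.0370 - 4456.5388 = 2874.4982 kJ

eta = 60.7900%, W = 4456.5388 kJ, Qc = 2874.4982 kJ


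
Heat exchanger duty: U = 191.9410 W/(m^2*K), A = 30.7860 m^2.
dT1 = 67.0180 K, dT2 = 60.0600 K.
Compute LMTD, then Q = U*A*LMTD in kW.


LMTD = 63.4755 K
Q = 191.9410 * 30.7860 * 63.4755 = 375082.5219 W = 375.0825 kW

375.0825 kW


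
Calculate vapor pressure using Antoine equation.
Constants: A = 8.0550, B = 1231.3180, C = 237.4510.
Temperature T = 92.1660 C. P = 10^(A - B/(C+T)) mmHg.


C+T = 329.6170
B/(C+T) = 3.7356
log10(P) = 8.0550 - 3.7356 = 4.3194
P = 10^4.3194 = 20864.0094 mmHg

20864.0094 mmHg


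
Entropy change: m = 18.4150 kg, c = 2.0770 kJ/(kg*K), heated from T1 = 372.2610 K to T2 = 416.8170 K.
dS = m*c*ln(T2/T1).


T2/T1 = 1.1197
ln(T2/T1) = 0.1131
dS = 18.4150 * 2.0770 * 0.1131 = 4.3240 kJ/K

4.3240 kJ/K


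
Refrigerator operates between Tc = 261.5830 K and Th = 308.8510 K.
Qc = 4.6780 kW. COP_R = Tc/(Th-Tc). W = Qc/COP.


COP = 261.5830 / 47.2680 = 5.5340
W = 4.6780 / 5.5340 = 0.8453 kW

COP = 5.5340, W = 0.8453 kW


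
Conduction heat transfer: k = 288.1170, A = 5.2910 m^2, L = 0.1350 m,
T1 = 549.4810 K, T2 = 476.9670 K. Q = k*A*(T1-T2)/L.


dT = 72.5140 K
Q = 288.1170 * 5.2910 * 72.5140 / 0.1350 = 818831.8732 W

818831.8732 W


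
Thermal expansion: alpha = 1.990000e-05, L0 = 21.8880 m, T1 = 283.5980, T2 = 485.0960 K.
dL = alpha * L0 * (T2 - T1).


dT = 201.4980 K
dL = 1.990000e-05 * 21.8880 * 201.4980 = 0.087767 m
L_final = 21.975767 m

dL = 0.087767 m


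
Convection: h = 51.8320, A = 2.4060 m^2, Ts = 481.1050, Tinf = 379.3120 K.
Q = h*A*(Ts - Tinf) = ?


dT = 101.7930 K
Q = 51.8320 * 2.4060 * 101.7930 = 12694.3803 W

12694.3803 W


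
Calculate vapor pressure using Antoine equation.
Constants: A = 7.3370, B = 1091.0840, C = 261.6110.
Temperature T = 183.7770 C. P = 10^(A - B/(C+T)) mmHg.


C+T = 445.3880
B/(C+T) = 2.4497
log10(P) = 7.3370 - 2.4497 = 4.8873
P = 10^4.8873 = 77136.8312 mmHg

77136.8312 mmHg


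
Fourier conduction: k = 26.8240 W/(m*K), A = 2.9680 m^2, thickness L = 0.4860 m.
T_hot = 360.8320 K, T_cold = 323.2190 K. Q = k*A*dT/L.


dT = 37.6130 K
Q = 26.8240 * 2.9680 * 37.6130 / 0.4860 = 6161.5381 W

6161.5381 W


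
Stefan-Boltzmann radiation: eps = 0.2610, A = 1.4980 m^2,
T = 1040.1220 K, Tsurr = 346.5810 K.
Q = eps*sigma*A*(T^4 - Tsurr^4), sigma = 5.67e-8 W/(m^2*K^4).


T^4 = 1.1704e+12
Tsurr^4 = 1.4428e+10
Q = 0.2610 * 5.67e-8 * 1.4980 * 1.1560e+12 = 25626.2693 W

25626.2693 W


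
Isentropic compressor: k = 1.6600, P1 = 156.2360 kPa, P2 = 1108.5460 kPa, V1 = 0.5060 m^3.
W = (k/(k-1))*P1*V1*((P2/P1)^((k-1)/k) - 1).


(k-1)/k = 0.3976
(P2/P1)^exp = 2.1794
W = 2.5152 * 156.2360 * 0.5060 * (2.1794 - 1) = 234.5091 kJ

234.5091 kJ


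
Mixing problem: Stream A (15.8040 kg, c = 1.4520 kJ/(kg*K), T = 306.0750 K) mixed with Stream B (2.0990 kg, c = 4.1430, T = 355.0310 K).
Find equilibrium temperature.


num = 10111.0332
den = 31.6436
Tf = 319.5289 K

319.5289 K


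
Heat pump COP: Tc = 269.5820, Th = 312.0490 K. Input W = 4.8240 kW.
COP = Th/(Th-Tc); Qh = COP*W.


COP = 312.0490 / 42.4670 = 7.3480
Qh = 7.3480 * 4.8240 = 35.4469 kW

COP = 7.3480, Qh = 35.4469 kW


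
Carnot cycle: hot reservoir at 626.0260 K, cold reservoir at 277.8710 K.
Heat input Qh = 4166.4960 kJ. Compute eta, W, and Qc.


eta = 1 - 277.8710/626.0260 = 0.5561
W = 0.5561 * 4166.4960 = 2317.1345 kJ
Qc = 4166.4960 - 2317.1345 = 1849.3615 kJ

eta = 55.6135%, W = 2317.1345 kJ, Qc = 1849.3615 kJ


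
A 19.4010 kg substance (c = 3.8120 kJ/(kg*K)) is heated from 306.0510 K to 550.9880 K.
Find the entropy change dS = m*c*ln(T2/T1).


T2/T1 = 1.8003
ln(T2/T1) = 0.5880
dS = 19.4010 * 3.8120 * 0.5880 = 43.4836 kJ/K

43.4836 kJ/K


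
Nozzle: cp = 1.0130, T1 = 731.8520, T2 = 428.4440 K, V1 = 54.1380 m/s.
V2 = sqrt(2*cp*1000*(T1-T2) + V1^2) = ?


dT = 303.4080 K
2*cp*1000*dT = 614704.6080
V1^2 = 2930.9230
V2 = sqrt(617635.5310) = 785.8979 m/s

785.8979 m/s


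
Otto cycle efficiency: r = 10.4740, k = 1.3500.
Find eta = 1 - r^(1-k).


r^(k-1) = 2.2753
eta = 1 - 1/2.2753 = 0.5605 = 56.0498%

56.0498%


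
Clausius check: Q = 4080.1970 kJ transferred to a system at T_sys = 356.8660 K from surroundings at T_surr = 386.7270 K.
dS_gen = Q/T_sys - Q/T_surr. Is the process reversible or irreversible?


dS_sys = 4080.1970/356.8660 = 11.4334 kJ/K
dS_surr = -4080.1970/386.7270 = -10.5506 kJ/K
dS_gen = 11.4334 - 10.5506 = 0.8828 kJ/K (irreversible)

dS_gen = 0.8828 kJ/K, irreversible


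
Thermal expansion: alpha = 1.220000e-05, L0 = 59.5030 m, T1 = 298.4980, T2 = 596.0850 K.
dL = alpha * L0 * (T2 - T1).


dT = 297.5870 K
dL = 1.220000e-05 * 59.5030 * 297.5870 = 0.216029 m
L_final = 59.719029 m

dL = 0.216029 m


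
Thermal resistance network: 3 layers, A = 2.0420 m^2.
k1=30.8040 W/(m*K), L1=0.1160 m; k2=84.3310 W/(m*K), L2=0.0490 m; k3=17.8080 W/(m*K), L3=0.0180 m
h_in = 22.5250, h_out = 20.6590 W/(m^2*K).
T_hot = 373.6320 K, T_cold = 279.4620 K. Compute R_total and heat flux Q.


R_conv_in = 1/(22.5250*2.0420) = 0.0217
R_1 = 0.1160/(30.8040*2.0420) = 0.0018
R_2 = 0.0490/(84.3310*2.0420) = 0.0003
R_3 = 0.0180/(17.8080*2.0420) = 0.0005
R_conv_out = 1/(20.6590*2.0420) = 0.0237
R_total = 0.0481 K/W
Q = 94.1700 / 0.0481 = 1959.0420 W

R_total = 0.0481 K/W, Q = 1959.0420 W


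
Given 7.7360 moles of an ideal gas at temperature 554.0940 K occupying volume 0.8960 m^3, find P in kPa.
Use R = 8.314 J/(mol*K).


P = nRT/V = 7.7360 * 8.314 * 554.0940 / 0.8960
= 35637.7214 / 0.8960 = 39774.2427 Pa = 39.7742 kPa

39.7742 kPa


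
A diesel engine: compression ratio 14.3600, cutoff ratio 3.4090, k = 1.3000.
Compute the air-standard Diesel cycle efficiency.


r^(k-1) = 2.2241
rc^k = 4.9251
eta = 0.4365 = 43.6461%

43.6461%


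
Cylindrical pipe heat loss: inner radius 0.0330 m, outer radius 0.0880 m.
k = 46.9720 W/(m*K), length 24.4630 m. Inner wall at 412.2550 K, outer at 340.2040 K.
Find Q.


dT = 72.0510 K
ln(ro/ri) = 0.9808
Q = 2*pi*46.9720*24.4630*72.0510 / 0.9808 = 530365.4669 W

530365.4669 W


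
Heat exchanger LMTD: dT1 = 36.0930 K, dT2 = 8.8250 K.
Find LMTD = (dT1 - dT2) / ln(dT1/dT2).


dT1/dT2 = 4.0899
ln(dT1/dT2) = 1.4085
LMTD = 27.2680 / 1.4085 = 19.3595 K

19.3595 K


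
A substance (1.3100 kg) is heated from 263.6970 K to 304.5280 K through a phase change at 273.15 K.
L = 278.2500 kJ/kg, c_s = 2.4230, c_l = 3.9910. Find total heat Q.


Q1 (sensible, solid) = 1.3100 * 2.4230 * 9.4530 = 30.0051 kJ
Q2 (latent) = 1.3100 * 278.2500 = 364.5075 kJ
Q3 (sensible, liquid) = 1.3100 * 3.9910 * 31.3780 = 164.0508 kJ
Q_total = 558.5633 kJ

558.5633 kJ


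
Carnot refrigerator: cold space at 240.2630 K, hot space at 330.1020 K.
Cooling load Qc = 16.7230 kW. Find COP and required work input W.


COP = 240.2630 / 89.8390 = 2.6744
W = 16.7230 / 2.6744 = 6.2531 kW

COP = 2.6744, W = 6.2531 kW


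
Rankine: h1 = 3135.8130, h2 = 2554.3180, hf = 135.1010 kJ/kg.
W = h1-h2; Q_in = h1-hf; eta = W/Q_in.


W = 581.4950 kJ/kg
Q_in = 3000.7120 kJ/kg
eta = 0.1938 = 19.3786%

eta = 19.3786%


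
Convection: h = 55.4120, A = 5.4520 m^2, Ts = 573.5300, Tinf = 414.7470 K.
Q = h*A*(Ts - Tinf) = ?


dT = 158.7830 K
Q = 55.4120 * 5.4520 * 158.7830 = 47969.3326 W

47969.3326 W


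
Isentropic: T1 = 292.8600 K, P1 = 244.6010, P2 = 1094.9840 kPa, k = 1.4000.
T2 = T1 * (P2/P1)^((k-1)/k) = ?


(k-1)/k = 0.2857
(P2/P1)^exp = 1.5346
T2 = 292.8600 * 1.5346 = 449.4130 K

449.4130 K


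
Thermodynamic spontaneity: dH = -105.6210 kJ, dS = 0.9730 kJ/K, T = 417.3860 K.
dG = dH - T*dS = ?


T*dS = 417.3860 * 0.9730 = 406.1166 kJ
dG = -105.6210 - 406.1166 = -511.7376 kJ (spontaneous)

dG = -511.7376 kJ, spontaneous


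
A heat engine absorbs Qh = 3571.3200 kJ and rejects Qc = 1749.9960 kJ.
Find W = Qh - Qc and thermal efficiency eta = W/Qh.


W = 3571.3200 - 1749.9960 = 1821.3240 kJ
eta = 1821.3240 / 3571.3200 = 0.5100 = 50.9986%

W = 1821.3240 kJ, eta = 50.9986%


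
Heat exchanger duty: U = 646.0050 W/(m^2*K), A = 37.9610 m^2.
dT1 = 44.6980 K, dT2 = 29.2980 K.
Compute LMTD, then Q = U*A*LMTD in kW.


LMTD = 36.4575 K
Q = 646.0050 * 37.9610 * 36.4575 = 894047.4402 W = 894.0474 kW

894.0474 kW


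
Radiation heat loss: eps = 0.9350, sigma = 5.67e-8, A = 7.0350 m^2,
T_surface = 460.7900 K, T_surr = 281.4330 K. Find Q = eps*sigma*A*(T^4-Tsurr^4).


T^4 = 4.5083e+10
Tsurr^4 = 6.2734e+09
Q = 0.9350 * 5.67e-8 * 7.0350 * 3.8810e+10 = 14474.3037 W

14474.3037 W


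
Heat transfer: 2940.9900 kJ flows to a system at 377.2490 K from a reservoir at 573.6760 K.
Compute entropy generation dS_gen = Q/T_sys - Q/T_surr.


dS_sys = 2940.9900/377.2490 = 7.7959 kJ/K
dS_surr = -2940.9900/573.6760 = -5.1266 kJ/K
dS_gen = 7.7959 - 5.1266 = 2.6693 kJ/K (irreversible)

dS_gen = 2.6693 kJ/K, irreversible


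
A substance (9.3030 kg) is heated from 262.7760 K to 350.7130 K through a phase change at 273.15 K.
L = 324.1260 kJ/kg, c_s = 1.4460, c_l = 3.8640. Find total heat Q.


Q1 (sensible, solid) = 9.3030 * 1.4460 * 10.3740 = 139.5525 kJ
Q2 (latent) = 9.3030 * 324.1260 = 3015.3442 kJ
Q3 (sensible, liquid) = 9.3030 * 3.8640 * 77.5630 = 2788.1410 kJ
Q_total = 5943.0377 kJ

5943.0377 kJ


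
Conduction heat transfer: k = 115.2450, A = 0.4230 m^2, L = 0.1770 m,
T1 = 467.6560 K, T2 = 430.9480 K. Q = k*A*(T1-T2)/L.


dT = 36.7080 K
Q = 115.2450 * 0.4230 * 36.7080 / 0.1770 = 10109.9712 W

10109.9712 W


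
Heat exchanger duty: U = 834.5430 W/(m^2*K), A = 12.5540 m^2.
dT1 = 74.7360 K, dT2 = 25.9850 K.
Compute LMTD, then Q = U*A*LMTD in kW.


LMTD = 46.1464 K
Q = 834.5430 * 12.5540 * 46.1464 = 483468.8812 W = 483.4689 kW

483.4689 kW


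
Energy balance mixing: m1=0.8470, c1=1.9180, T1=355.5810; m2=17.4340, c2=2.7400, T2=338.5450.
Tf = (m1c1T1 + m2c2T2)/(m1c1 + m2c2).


num = 16749.6680
den = 49.3937
Tf = 339.1053 K

339.1053 K


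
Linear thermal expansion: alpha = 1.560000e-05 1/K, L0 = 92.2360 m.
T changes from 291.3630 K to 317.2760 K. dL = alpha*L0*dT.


dT = 25.9130 K
dL = 1.560000e-05 * 92.2360 * 25.9130 = 0.037286 m
L_final = 92.273286 m

dL = 0.037286 m


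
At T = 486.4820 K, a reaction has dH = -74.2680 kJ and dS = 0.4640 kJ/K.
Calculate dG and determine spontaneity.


T*dS = 486.4820 * 0.4640 = 225.7276 kJ
dG = -74.2680 - 225.7276 = -299.9956 kJ (spontaneous)

dG = -299.9956 kJ, spontaneous


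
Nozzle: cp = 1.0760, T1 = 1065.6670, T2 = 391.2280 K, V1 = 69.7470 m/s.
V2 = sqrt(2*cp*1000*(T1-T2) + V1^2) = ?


dT = 674.4390 K
2*cp*1000*dT = 1451392.7280
V1^2 = 4864.6440
V2 = sqrt(1456257.3720) = 1206.7549 m/s

1206.7549 m/s


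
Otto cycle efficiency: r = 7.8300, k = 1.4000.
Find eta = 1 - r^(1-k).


r^(k-1) = 2.2777
eta = 1 - 1/2.2777 = 0.5610 = 56.0969%

56.0969%


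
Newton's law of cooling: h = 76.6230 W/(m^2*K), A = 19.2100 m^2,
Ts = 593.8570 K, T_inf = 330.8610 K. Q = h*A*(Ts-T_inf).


dT = 262.9960 K
Q = 76.6230 * 19.2100 * 262.9960 = 387111.1316 W

387111.1316 W


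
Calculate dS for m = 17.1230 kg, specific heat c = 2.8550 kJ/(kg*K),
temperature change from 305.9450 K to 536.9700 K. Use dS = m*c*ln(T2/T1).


T2/T1 = 1.7551
ln(T2/T1) = 0.5625
dS = 17.1230 * 2.8550 * 0.5625 = 27.5003 kJ/K

27.5003 kJ/K


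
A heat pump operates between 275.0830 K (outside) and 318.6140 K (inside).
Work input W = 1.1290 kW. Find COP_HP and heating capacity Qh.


COP = 318.6140 / 43.5310 = 7.3192
Qh = 7.3192 * 1.1290 = 8.2634 kW

COP = 7.3192, Qh = 8.2634 kW


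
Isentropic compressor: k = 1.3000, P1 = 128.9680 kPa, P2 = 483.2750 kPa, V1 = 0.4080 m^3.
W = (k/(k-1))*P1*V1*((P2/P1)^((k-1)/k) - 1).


(k-1)/k = 0.2308
(P2/P1)^exp = 1.3564
W = 4.3333 * 128.9680 * 0.4080 * (1.3564 - 1) = 81.2700 kJ

81.2700 kJ


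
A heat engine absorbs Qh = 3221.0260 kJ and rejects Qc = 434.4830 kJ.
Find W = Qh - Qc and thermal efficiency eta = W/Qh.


W = 3221.0260 - 434.4830 = 2786.5430 kJ
eta = 2786.5430 / 3221.0260 = 0.8651 = 86.5110%

W = 2786.5430 kJ, eta = 86.5110%


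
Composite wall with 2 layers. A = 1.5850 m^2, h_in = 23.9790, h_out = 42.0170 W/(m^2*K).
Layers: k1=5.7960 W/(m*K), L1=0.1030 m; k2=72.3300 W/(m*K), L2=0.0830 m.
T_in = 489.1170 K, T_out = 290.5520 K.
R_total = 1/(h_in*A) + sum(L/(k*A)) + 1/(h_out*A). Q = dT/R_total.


R_conv_in = 1/(23.9790*1.5850) = 0.0263
R_1 = 0.1030/(5.7960*1.5850) = 0.0112
R_2 = 0.0830/(72.3300*1.5850) = 0.0007
R_conv_out = 1/(42.0170*1.5850) = 0.0150
R_total = 0.0533 K/W
Q = 198.5650 / 0.0533 = 3728.0283 W

R_total = 0.0533 K/W, Q = 3728.0283 W


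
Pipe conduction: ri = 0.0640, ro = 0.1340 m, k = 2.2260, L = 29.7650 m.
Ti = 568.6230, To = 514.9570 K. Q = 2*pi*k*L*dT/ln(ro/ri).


dT = 53.6660 K
ln(ro/ri) = 0.7390
Q = 2*pi*2.2260*29.7650*53.6660 / 0.7390 = 30233.6889 W

30233.6889 W


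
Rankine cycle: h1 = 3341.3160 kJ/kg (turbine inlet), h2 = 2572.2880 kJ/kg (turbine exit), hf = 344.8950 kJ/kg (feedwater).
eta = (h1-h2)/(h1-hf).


W = 769.0280 kJ/kg
Q_in = 2996.4210 kJ/kg
eta = 0.2566 = 25.6649%

eta = 25.6649%


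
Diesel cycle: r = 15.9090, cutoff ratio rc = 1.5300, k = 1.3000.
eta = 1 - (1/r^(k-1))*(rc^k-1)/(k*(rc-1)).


r^(k-1) = 2.2935
rc^k = 1.7382
eta = 0.5328 = 53.2846%

53.2846%


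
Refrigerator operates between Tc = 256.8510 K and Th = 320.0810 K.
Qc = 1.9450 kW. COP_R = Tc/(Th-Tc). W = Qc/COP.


COP = 256.8510 / 63.2300 = 4.0622
W = 1.9450 / 4.0622 = 0.4788 kW

COP = 4.0622, W = 0.4788 kW


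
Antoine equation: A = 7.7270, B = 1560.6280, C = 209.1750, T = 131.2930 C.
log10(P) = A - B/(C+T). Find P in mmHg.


C+T = 340.4680
B/(C+T) = 4.5838
log10(P) = 7.7270 - 4.5838 = 3.1432
P = 10^3.1432 = 1390.6796 mmHg

1390.6796 mmHg


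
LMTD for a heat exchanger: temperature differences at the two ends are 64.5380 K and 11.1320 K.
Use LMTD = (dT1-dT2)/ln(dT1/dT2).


dT1/dT2 = 5.7975
ln(dT1/dT2) = 1.7574
LMTD = 53.4060 / 1.7574 = 30.3887 K

30.3887 K


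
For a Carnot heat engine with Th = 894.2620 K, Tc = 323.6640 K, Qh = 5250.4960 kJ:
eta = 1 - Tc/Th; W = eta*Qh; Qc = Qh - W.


eta = 1 - 323.6640/894.2620 = 0.6381
W = 0.6381 * 5250.4960 = 3350.1619 kJ
Qc = 5250.4960 - 3350.1619 = 1900.3341 kJ

eta = 63.8066%, W = 3350.1619 kJ, Qc = 1900.3341 kJ


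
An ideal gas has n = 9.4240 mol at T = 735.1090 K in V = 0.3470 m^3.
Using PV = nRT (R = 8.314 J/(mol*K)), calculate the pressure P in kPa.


P = nRT/V = 9.4240 * 8.314 * 735.1090 / 0.3470
= 57596.6252 / 0.3470 = 165984.5108 Pa = 165.9845 kPa

165.9845 kPa


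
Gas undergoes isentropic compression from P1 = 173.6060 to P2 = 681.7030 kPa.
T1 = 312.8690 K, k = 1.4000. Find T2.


(k-1)/k = 0.2857
(P2/P1)^exp = 1.4782
T2 = 312.8690 * 1.4782 = 462.4721 K

462.4721 K


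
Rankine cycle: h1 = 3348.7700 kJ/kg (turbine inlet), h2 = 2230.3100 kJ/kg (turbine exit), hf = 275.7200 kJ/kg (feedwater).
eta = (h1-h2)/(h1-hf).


W = 1118.4600 kJ/kg
Q_in = 3073.0500 kJ/kg
eta = 0.3640 = 36.3958%

eta = 36.3958%


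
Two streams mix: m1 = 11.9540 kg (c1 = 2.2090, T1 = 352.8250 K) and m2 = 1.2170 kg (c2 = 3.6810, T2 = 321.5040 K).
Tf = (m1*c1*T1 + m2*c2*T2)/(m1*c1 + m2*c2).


num = 10757.0994
den = 30.8862
Tf = 348.2822 K

348.2822 K


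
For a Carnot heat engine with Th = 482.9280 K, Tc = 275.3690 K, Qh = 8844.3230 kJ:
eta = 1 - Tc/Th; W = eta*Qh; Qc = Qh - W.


eta = 1 - 275.3690/482.9280 = 0.4298
W = 0.4298 * 8844.3230 = 3801.2268 kJ
Qc = 8844.3230 - 3801.2268 = 5043.0962 kJ

eta = 42.9793%, W = 3801.2268 kJ, Qc = 5043.0962 kJ


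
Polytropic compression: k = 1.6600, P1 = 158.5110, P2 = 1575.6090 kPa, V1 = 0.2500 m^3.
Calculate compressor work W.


(k-1)/k = 0.3976
(P2/P1)^exp = 2.4920
W = 2.5152 * 158.5110 * 0.2500 * (2.4920 - 1) = 148.7098 kJ

148.7098 kJ


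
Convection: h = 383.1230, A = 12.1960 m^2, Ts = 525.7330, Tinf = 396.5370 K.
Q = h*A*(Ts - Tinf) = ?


dT = 129.1960 K
Q = 383.1230 * 12.1960 * 129.1960 = 603677.1093 W

603677.1093 W


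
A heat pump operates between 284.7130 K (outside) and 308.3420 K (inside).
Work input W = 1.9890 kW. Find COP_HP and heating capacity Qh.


COP = 308.3420 / 23.6290 = 13.0493
Qh = 13.0493 * 1.9890 = 25.9551 kW

COP = 13.0493, Qh = 25.9551 kW


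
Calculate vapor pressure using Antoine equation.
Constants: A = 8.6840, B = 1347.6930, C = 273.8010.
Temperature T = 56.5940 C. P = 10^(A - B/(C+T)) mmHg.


C+T = 330.3950
B/(C+T) = 4.0790
log10(P) = 8.6840 - 4.0790 = 4.6050
P = 10^4.6050 = 40268.3932 mmHg

40268.3932 mmHg


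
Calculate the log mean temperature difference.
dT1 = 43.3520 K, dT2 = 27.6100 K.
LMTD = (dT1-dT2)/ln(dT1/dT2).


dT1/dT2 = 1.5702
ln(dT1/dT2) = 0.4512
LMTD = 15.7420 / 0.4512 = 34.8911 K

34.8911 K


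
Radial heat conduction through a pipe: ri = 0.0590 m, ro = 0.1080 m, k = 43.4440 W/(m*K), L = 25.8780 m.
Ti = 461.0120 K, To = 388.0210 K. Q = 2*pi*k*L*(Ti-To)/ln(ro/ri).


dT = 72.9910 K
ln(ro/ri) = 0.6046
Q = 2*pi*43.4440*25.8780*72.9910 / 0.6046 = 852797.6960 W

852797.6960 W


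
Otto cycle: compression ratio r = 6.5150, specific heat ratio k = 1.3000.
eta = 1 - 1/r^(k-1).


r^(k-1) = 1.7546
eta = 1 - 1/1.7546 = 0.4301 = 43.0065%

43.0065%


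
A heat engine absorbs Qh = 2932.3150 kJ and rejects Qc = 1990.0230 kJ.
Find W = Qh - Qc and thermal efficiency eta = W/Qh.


W = 2932.3150 - 1990.0230 = 942.2920 kJ
eta = 942.2920 / 2932.3150 = 0.3213 = 32.1347%

W = 942.2920 kJ, eta = 32.1347%


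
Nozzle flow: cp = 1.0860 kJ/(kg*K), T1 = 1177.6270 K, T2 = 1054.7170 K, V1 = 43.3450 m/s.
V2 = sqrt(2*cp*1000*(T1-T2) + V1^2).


dT = 122.9100 K
2*cp*1000*dT = 266960.5200
V1^2 = 1878.7890
V2 = sqrt(268839.3090) = 518.4972 m/s

518.4972 m/s


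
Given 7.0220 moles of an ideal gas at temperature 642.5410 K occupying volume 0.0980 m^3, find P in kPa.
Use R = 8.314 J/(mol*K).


P = nRT/V = 7.0220 * 8.314 * 642.5410 / 0.0980
= 37512.1270 / 0.0980 = 382776.8062 Pa = 382.7768 kPa

382.7768 kPa


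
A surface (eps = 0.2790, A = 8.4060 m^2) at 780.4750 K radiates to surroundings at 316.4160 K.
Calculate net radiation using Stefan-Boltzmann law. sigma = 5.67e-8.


T^4 = 3.7105e+11
Tsurr^4 = 1.0024e+10
Q = 0.2790 * 5.67e-8 * 8.4060 * 3.6103e+11 = 48008.5931 W

48008.5931 W


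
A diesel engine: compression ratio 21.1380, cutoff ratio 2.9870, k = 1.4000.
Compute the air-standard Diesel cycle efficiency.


r^(k-1) = 3.3886
rc^k = 4.6273
eta = 0.6152 = 61.5201%

61.5201%


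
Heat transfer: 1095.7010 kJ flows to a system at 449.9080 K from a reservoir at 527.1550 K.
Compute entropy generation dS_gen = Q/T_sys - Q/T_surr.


dS_sys = 1095.7010/449.9080 = 2.4354 kJ/K
dS_surr = -1095.7010/527.1550 = -2.0785 kJ/K
dS_gen = 2.4354 - 2.0785 = 0.3569 kJ/K (irreversible)

dS_gen = 0.3569 kJ/K, irreversible


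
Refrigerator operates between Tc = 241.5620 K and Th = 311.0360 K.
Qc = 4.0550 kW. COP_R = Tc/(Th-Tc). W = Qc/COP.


COP = 241.5620 / 69.4740 = 3.4770
W = 4.0550 / 3.4770 = 1.1662 kW

COP = 3.4770, W = 1.1662 kW


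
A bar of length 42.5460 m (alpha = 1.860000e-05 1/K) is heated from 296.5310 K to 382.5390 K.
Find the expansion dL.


dT = 86.0080 K
dL = 1.860000e-05 * 42.5460 * 86.0080 = 0.068063 m
L_final = 42.614063 m

dL = 0.068063 m


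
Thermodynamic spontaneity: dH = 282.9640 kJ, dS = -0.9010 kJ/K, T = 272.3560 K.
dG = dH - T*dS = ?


T*dS = 272.3560 * -0.9010 = -245.3928 kJ
dG = 282.9640 + 245.3928 = 528.3568 kJ (non-spontaneous)

dG = 528.3568 kJ, non-spontaneous


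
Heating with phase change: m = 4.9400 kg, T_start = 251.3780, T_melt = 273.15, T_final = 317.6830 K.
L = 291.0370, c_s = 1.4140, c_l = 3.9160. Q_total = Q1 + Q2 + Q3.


Q1 (sensible, solid) = 4.9400 * 1.4140 * 21.7720 = 152.0809 kJ
Q2 (latent) = 4.9400 * 291.0370 = 1437.7228 kJ
Q3 (sensible, liquid) = 4.9400 * 3.9160 * 44.5330 = 861.4927 kJ
Q_total = 2451.2963 kJ

2451.2963 kJ


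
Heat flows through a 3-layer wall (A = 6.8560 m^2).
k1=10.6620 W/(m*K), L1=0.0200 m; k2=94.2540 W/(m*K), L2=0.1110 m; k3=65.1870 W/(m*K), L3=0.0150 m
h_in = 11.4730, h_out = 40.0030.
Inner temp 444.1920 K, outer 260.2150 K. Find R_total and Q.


R_conv_in = 1/(11.4730*6.8560) = 0.0127
R_1 = 0.0200/(10.6620*6.8560) = 0.0003
R_2 = 0.1110/(94.2540*6.8560) = 0.0002
R_3 = 0.0150/(65.1870*6.8560) = 3.3563e-05
R_conv_out = 1/(40.0030*6.8560) = 0.0036
R_total = 0.0168 K/W
Q = 183.9770 / 0.0168 = 10926.1505 W

R_total = 0.0168 K/W, Q = 10926.1505 W


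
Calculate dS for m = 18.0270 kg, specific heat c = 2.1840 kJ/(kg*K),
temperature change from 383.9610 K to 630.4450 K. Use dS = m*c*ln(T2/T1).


T2/T1 = 1.6420
ln(T2/T1) = 0.4959
dS = 18.0270 * 2.1840 * 0.4959 = 19.5235 kJ/K

19.5235 kJ/K


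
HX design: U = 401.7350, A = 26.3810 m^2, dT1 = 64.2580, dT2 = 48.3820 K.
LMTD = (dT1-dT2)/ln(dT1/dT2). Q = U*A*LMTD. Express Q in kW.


LMTD = 55.9451 K
Q = 401.7350 * 26.3810 * 55.9451 = 592915.3583 W = 592.9154 kW

592.9154 kW


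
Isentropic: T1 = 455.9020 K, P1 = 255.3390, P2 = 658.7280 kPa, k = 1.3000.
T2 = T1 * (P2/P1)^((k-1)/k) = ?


(k-1)/k = 0.2308
(P2/P1)^exp = 1.2445
T2 = 455.9020 * 1.2445 = 567.3533 K

567.3533 K


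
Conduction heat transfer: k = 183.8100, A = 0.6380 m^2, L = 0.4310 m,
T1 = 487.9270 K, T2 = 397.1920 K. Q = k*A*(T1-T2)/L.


dT = 90.7350 K
Q = 183.8100 * 0.6380 * 90.7350 / 0.4310 = 24688.0840 W

24688.0840 W


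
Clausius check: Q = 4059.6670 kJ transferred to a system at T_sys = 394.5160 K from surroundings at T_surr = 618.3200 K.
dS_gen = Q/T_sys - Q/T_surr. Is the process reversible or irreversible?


dS_sys = 4059.6670/394.5160 = 10.2902 kJ/K
dS_surr = -4059.6670/618.3200 = -6.5656 kJ/K
dS_gen = 10.2902 - 6.5656 = 3.7246 kJ/K (irreversible)

dS_gen = 3.7246 kJ/K, irreversible


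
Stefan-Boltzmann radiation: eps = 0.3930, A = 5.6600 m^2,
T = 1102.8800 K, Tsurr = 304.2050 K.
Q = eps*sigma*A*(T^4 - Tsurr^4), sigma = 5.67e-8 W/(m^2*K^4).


T^4 = 1.4795e+12
Tsurr^4 = 8.5638e+09
Q = 0.3930 * 5.67e-8 * 5.6600 * 1.4709e+12 = 185517.1001 W

185517.1001 W


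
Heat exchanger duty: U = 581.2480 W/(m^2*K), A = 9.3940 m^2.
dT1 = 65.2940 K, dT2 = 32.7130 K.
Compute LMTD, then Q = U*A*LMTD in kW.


LMTD = 47.1418 K
Q = 581.2480 * 9.3940 * 47.1418 = 257405.7257 W = 257.4057 kW

257.4057 kW


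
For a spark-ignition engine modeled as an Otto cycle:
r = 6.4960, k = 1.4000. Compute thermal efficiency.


r^(k-1) = 2.1138
eta = 1 - 1/2.1138 = 0.5269 = 52.6912%

52.6912%


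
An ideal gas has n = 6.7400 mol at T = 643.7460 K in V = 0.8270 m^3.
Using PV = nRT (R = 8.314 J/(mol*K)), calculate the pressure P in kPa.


P = nRT/V = 6.7400 * 8.314 * 643.7460 / 0.8270
= 36073.1826 / 0.8270 = 43619.3260 Pa = 43.6193 kPa

43.6193 kPa


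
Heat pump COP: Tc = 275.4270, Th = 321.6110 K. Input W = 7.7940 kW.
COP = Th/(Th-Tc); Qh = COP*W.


COP = 321.6110 / 46.1840 = 6.9637
Qh = 6.9637 * 7.7940 = 54.2750 kW

COP = 6.9637, Qh = 54.2750 kW


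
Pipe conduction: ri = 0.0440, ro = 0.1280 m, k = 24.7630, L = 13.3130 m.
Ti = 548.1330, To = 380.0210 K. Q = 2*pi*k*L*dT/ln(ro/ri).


dT = 168.1120 K
ln(ro/ri) = 1.0678
Q = 2*pi*24.7630*13.3130*168.1120 / 1.0678 = 326100.4002 W

326100.4002 W


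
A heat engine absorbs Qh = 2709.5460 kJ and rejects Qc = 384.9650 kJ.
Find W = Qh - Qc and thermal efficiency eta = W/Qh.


W = 2709.5460 - 384.9650 = 2324.5810 kJ
eta = 2324.5810 / 2709.5460 = 0.8579 = 85.7923%

W = 2324.5810 kJ, eta = 85.7923%


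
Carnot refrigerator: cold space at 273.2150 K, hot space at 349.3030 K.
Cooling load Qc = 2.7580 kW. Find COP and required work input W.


COP = 273.2150 / 76.0880 = 3.5908
W = 2.7580 / 3.5908 = 0.7681 kW

COP = 3.5908, W = 0.7681 kW


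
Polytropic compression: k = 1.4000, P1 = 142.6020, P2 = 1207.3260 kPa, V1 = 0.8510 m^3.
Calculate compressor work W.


(k-1)/k = 0.2857
(P2/P1)^exp = 1.8410
W = 3.5000 * 142.6020 * 0.8510 * (1.8410 - 1) = 357.2119 kJ

357.2119 kJ


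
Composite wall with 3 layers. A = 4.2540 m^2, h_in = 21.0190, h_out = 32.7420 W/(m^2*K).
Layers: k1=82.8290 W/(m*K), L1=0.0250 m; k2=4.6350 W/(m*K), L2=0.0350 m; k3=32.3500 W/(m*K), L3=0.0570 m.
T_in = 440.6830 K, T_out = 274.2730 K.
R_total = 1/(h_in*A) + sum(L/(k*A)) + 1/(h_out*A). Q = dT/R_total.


R_conv_in = 1/(21.0190*4.2540) = 0.0112
R_1 = 0.0250/(82.8290*4.2540) = 7.0951e-05
R_2 = 0.0350/(4.6350*4.2540) = 0.0018
R_3 = 0.0570/(32.3500*4.2540) = 0.0004
R_conv_out = 1/(32.7420*4.2540) = 0.0072
R_total = 0.0206 K/W
Q = 166.4100 / 0.0206 = 8068.9053 W

R_total = 0.0206 K/W, Q = 8068.9053 W


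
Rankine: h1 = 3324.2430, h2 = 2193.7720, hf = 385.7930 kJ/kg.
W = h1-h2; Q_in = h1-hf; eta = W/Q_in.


W = 1130.4710 kJ/kg
Q_in = 2938.4500 kJ/kg
eta = 0.3847 = 38.4717%

eta = 38.4717%


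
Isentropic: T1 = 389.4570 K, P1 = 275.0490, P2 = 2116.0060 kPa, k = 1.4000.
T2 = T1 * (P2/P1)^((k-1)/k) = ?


(k-1)/k = 0.2857
(P2/P1)^exp = 1.7913
T2 = 389.4570 * 1.7913 = 697.6424 K

697.6424 K


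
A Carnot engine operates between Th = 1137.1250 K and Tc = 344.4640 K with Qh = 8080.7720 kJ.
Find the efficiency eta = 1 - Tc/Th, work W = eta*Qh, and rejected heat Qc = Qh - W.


eta = 1 - 344.4640/1137.1250 = 0.6971
W = 0.6971 * 8080.7720 = 5632.9012 kJ
Qc = 8080.7720 - 5632.9012 = 2447.8708 kJ

eta = 69.7075%, W = 5632.9012 kJ, Qc = 2447.8708 kJ


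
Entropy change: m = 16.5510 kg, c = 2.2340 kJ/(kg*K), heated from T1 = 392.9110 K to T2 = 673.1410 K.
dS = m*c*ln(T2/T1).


T2/T1 = 1.7132
ln(T2/T1) = 0.5384
dS = 16.5510 * 2.2340 * 0.5384 = 19.9063 kJ/K

19.9063 kJ/K


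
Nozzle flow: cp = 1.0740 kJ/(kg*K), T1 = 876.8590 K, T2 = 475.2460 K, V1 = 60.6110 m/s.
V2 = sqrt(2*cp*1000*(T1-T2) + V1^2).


dT = 401.6130 K
2*cp*1000*dT = 862664.7240
V1^2 = 3673.6933
V2 = sqrt(866338.4173) = 930.7730 m/s

930.7730 m/s


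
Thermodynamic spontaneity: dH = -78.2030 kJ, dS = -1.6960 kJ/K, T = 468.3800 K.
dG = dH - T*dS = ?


T*dS = 468.3800 * -1.6960 = -794.3725 kJ
dG = -78.2030 + 794.3725 = 716.1695 kJ (non-spontaneous)

dG = 716.1695 kJ, non-spontaneous


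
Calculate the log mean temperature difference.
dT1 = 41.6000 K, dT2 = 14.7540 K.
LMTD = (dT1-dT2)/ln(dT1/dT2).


dT1/dT2 = 2.8196
ln(dT1/dT2) = 1.0366
LMTD = 26.8460 / 1.0366 = 25.8985 K

25.8985 K


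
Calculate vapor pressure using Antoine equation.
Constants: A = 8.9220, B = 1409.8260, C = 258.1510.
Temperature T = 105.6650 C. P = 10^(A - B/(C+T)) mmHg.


C+T = 363.8160
B/(C+T) = 3.8751
log10(P) = 8.9220 - 3.8751 = 5.0469
P = 10^5.0469 = 111401.9526 mmHg

111401.9526 mmHg


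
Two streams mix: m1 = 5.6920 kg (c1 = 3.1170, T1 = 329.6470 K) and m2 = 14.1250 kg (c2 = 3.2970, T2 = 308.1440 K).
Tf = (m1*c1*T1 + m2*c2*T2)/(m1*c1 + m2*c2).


num = 20198.8898
den = 64.3121
Tf = 314.0761 K

314.0761 K


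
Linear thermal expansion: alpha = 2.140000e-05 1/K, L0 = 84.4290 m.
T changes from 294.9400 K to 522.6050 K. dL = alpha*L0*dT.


dT = 227.6650 K
dL = 2.140000e-05 * 84.4290 * 227.6650 = 0.411341 m
L_final = 84.840341 m

dL = 0.411341 m


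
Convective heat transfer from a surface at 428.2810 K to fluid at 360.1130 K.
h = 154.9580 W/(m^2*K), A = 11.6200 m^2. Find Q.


dT = 68.1680 K
Q = 154.9580 * 11.6200 * 68.1680 = 122744.1161 W

122744.1161 W


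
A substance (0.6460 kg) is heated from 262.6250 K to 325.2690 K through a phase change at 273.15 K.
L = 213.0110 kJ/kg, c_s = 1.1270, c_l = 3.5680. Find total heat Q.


Q1 (sensible, solid) = 0.6460 * 1.1270 * 10.5250 = 7.6626 kJ
Q2 (latent) = 0.6460 * 213.0110 = 137.6051 kJ
Q3 (sensible, liquid) = 0.6460 * 3.5680 * 52.1190 = 120.1305 kJ
Q_total = 265.3983 kJ

265.3983 kJ


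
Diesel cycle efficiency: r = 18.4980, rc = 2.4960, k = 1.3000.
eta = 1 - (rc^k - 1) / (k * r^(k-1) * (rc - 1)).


r^(k-1) = 2.3996
rc^k = 3.2841
eta = 0.5106 = 51.0554%

51.0554%


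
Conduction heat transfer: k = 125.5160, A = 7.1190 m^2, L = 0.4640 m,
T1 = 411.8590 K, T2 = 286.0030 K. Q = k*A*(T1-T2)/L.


dT = 125.8560 K
Q = 125.5160 * 7.1190 * 125.8560 / 0.4640 = 242367.3016 W

242367.3016 W


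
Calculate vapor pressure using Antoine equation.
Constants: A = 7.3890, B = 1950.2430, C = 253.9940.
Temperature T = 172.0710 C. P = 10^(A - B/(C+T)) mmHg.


C+T = 426.0650
B/(C+T) = 4.5773
log10(P) = 7.3890 - 4.5773 = 2.8117
P = 10^2.8117 = 648.1316 mmHg

648.1316 mmHg


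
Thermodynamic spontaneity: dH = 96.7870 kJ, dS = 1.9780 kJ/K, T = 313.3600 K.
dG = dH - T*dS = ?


T*dS = 313.3600 * 1.9780 = 619.8261 kJ
dG = 96.7870 - 619.8261 = -523.0391 kJ (spontaneous)

dG = -523.0391 kJ, spontaneous


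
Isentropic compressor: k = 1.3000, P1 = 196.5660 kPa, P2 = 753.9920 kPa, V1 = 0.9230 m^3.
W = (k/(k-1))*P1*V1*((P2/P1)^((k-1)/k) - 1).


(k-1)/k = 0.2308
(P2/P1)^exp = 1.3638
W = 4.3333 * 196.5660 * 0.9230 * (1.3638 - 1) = 285.9841 kJ

285.9841 kJ


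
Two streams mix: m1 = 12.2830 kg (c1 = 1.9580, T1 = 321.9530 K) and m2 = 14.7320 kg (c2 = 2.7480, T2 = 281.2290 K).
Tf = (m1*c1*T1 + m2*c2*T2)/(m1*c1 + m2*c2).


num = 19128.1507
den = 64.5336
Tf = 296.4058 K

296.4058 K


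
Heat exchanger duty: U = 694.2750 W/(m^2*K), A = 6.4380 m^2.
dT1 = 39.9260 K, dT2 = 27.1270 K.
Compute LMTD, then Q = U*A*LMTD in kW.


LMTD = 33.1153 K
Q = 694.2750 * 6.4380 * 33.1153 = 148016.8181 W = 148.0168 kW

148.0168 kW
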